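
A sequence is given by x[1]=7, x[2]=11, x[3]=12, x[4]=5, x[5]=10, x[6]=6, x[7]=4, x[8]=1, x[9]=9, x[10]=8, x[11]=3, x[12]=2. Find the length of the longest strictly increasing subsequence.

3

Let dp[i] be the length of the longest such subsequence ending at index i:
i:      1  2  3  4  5  6  7  8  9 10 11 12
x[i]:   7 11 12  5 10  6  4  1  9  8  3  2
dp:     1  2  3  1  2  2  1  1  3  3  2  2
Maximum dp value is 3.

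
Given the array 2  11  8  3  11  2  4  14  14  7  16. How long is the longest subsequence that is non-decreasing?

6

Track the smallest tail for each achievable length (allowing ties):
2 → extends → [2]
11 → extends → [2, 11]
8 → replaces 11 → [2, 8]
3 → replaces 8 → [2, 3]
11 → extends → [2, 3, 11]
2 → replaces 3 → [2, 2, 11]
4 → replaces 11 → [2, 2, 4]
14 → extends → [2, 2, 4, 14]
14 → extends → [2, 2, 4, 14, 14]
7 → replaces 14 → [2, 2, 4, 7, 14]
16 → extends → [2, 2, 4, 7, 14, 16]
Six tails, so the longest non-decreasing subsequence has length 6 (e.g. 2, 11, 11, 14, 14, 16).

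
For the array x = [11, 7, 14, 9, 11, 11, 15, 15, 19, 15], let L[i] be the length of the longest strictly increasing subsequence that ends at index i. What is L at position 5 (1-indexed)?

dp[i] = 1 + max{dp[j] : j<i, x[j]<x[i]} (or 1 if no such j):
i:      1  2  3  4  5  6  7  8  9 10
x[i]:  11  7 14  9 11 11 15 15 19 15
dp:     1  1  2  2  3  3  4  4  5  4
At index 5 the value is 3.

3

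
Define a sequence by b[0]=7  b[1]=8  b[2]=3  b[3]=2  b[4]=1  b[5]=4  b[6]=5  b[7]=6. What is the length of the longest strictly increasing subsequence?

4

Let dp[i] be the length of the longest such subsequence ending at index i:
i:     0 1 2 3 4 5 6 7
b[i]:  7 8 3 2 1 4 5 6
dp:    1 2 1 1 1 2 3 4
Maximum dp value is 4.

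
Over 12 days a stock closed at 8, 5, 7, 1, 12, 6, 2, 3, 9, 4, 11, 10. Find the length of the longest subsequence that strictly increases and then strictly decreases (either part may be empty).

6

inc[i] = longest strictly increasing subsequence ending at i; dec[i] = longest strictly decreasing subsequence starting at i:
i:      1  2  3  4  5  6  7  8  9 10 11 12
a[i]:   8  5  7  1 12  6  2  3  9  4 11 10
inc:    1  1  2  1  3  2  2  3  4  4  5  5
dec:    4  2  3  1  3  2  1  1  2  1  2  1
Best peak at i=11 (value 11): inc=5, dec=2, length 5+2−1 = 6.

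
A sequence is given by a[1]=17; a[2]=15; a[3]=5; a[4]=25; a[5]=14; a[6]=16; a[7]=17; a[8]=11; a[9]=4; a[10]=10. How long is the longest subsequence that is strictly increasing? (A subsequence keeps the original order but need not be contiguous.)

Let dp[i] be the length of the longest such subsequence ending at index i:
i:      1  2  3  4  5  6  7  8  9 10
a[i]:  17 15  5 25 14 16 17 11  4 10
dp:     1  1  1  2  2  3  4  2  1  2
Maximum dp value is 4.

4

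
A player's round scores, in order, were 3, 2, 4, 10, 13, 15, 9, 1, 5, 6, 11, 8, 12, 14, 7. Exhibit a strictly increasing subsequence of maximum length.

Patience tails give the LIS length; then backtrack through the dp parents:
3 → extends → [3]
2 → replaces 3 → [2]
4 → extends → [2, 4]
10 → extends → [2, 4, 10]
13 → extends → [2, 4, 10, 13]
15 → extends → [2, 4, 10, 13, 15]
9 → replaces 10 → [2, 4, 9, 13, 15]
1 → replaces 2 → [1, 4, 9, 13, 15]
5 → replaces 9 → [1, 4, 5, 13, 15]
6 → replaces 13 → [1, 4, 5, 6, 15]
11 → replaces 15 → [1, 4, 5, 6, 11]
8 → replaces 11 → [1, 4, 5, 6, 8]
12 → extends → [1, 4, 5, 6, 8, 12]
14 → extends → [1, 4, 5, 6, 8, 12, 14]
7 → replaces 8 → [1, 4, 5, 6, 7, 12, 14]
Length 7; one witness is 3, 4, 5, 6, 11, 12, 14.

3, 4, 5, 6, 11, 12, 14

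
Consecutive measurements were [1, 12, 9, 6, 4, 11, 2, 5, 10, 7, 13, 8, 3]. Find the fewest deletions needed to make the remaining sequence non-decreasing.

8

Fewest deletions = n − (longest non-decreasing subsequence).
Patience tails:
1 → extends → [1]
12 → extends → [1, 12]
9 → replaces 12 → [1, 9]
6 → replaces 9 → [1, 6]
4 → replaces 6 → [1, 4]
11 → extends → [1, 4, 11]
2 → replaces 4 → [1, 2, 11]
5 → replaces 11 → [1, 2, 5]
10 → extends → [1, 2, 5, 10]
7 → replaces 10 → [1, 2, 5, 7]
13 → extends → [1, 2, 5, 7, 13]
8 → replaces 13 → [1, 2, 5, 7, 8]
3 → replaces 5 → [1, 2, 3, 7, 8]
Longest non-decreasing subsequence has length 5, so deletions = 13 − 5 = 8.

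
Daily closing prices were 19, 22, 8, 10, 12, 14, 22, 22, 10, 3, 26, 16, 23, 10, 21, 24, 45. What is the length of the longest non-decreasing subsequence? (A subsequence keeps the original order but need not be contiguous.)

9

Track the smallest tail for each achievable length (allowing ties):
19 → extends → [19]
22 → extends → [19, 22]
8 → replaces 19 → [8, 22]
10 → replaces 22 → [8, 10]
12 → extends → [8, 10, 12]
14 → extends → [8, 10, 12, 14]
22 → extends → [8, 10, 12, 14, 22]
22 → extends → [8, 10, 12, 14, 22, 22]
10 → replaces 12 → [8, 10, 10, 14, 22, 22]
3 → replaces 8 → [3, 10, 10, 14, 22, 22]
26 → extends → [3, 10, 10, 14, 22, 22, 26]
16 → replaces 22 → [3, 10, 10, 14, 16, 22, 26]
23 → replaces 26 → [3, 10, 10, 14, 16, 22, 23]
10 → replaces 14 → [3, 10, 10, 10, 16, 22, 23]
21 → replaces 22 → [3, 10, 10, 10, 16, 21, 23]
24 → extends → [3, 10, 10, 10, 16, 21, 23, 24]
45 → extends → [3, 10, 10, 10, 16, 21, 23, 24, 45]
Nine tails, so the longest non-decreasing subsequence has length 9 (e.g. 8, 10, 12, 14, 22, 22, 23, 24, 45).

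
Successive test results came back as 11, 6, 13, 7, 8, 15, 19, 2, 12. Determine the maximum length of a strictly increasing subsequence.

5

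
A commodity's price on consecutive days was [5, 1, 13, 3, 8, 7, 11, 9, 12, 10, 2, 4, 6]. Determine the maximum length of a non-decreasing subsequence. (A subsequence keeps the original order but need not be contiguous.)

Let dp[i] be the length of the longest such subsequence ending at index i:
i:      1  2  3  4  5  6  7  8  9 10 11 12 13
a[i]:   5  1 13  3  8  7 11  9 12 10  2  4  6
dp:     1  1  2  2  3  3  4  4  5  5  2  3  4
Maximum dp value is 5.

5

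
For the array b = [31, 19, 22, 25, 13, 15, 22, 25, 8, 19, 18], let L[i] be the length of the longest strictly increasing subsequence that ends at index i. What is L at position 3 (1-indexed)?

dp[i] = 1 + max{dp[j] : j<i, b[j]<b[i]} (or 1 if no such j):
i:      1  2  3  4  5  6  7  8  9 10 11
b[i]:  31 19 22 25 13 15 22 25  8 19 18
dp:     1  1  2  3  1  2  3  4  1  3  3
At index 3 the value is 2.

2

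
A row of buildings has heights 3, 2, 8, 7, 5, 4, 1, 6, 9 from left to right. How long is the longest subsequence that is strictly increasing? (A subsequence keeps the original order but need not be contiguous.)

4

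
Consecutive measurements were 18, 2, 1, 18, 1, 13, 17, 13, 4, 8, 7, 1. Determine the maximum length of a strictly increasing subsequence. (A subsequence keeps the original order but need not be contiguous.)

3

Let dp[i] be the length of the longest such subsequence ending at index i:
i:      1  2  3  4  5  6  7  8  9 10 11 12
a[i]:  18  2  1 18  1 13 17 13  4  8  7  1
dp:     1  1  1  2  1  2  3  2  2  3  3  1
Maximum dp value is 3.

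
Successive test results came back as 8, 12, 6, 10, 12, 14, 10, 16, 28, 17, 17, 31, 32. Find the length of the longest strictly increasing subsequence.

8

Track the smallest tail for each achievable length (strict):
8 → extends → [8]
12 → extends → [8, 12]
6 → replaces 8 → [6, 12]
10 → replaces 12 → [6, 10]
12 → extends → [6, 10, 12]
14 → extends → [6, 10, 12, 14]
10 → already a tail → [6, 10, 12, 14]
16 → extends → [6, 10, 12, 14, 16]
28 → extends → [6, 10, 12, 14, 16, 28]
17 → replaces 28 → [6, 10, 12, 14, 16, 17]
17 → already a tail → [6, 10, 12, 14, 16, 17]
31 → extends → [6, 10, 12, 14, 16, 17, 31]
32 → extends → [6, 10, 12, 14, 16, 17, 31, 32]
Eight tails, so the longest strictly increasing subsequence has length 8 (e.g. 8, 10, 12, 14, 16, 28, 31, 32).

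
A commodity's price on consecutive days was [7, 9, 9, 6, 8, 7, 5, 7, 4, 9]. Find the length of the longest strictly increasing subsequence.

3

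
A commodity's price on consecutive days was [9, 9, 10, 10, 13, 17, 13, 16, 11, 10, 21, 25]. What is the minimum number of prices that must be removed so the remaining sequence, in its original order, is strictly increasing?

6

Fewest deletions = n − (longest strictly increasing subsequence).
Patience tails:
9 → extends → [9]
9 → already a tail → [9]
10 → extends → [9, 10]
10 → already a tail → [9, 10]
13 → extends → [9, 10, 13]
17 → extends → [9, 10, 13, 17]
13 → already a tail → [9, 10, 13, 17]
16 → replaces 17 → [9, 10, 13, 16]
11 → replaces 13 → [9, 10, 11, 16]
10 → already a tail → [9, 10, 11, 16]
21 → extends → [9, 10, 11, 16, 21]
25 → extends → [9, 10, 11, 16, 21, 25]
Longest strictly increasing subsequence has length 6, so deletions = 12 − 6 = 6.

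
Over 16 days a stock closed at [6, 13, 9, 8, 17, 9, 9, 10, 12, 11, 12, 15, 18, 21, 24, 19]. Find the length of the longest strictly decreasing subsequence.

Negate each value so 'decreasing' becomes 'increasing', then run patience tails on the negated sequence:
-6 → extends → [-6]
-13 → replaces -6 → [-13]
-9 → extends → [-13, -9]
-8 → extends → [-13, -9, -8]
-17 → replaces -13 → [-17, -9, -8]
-9 → already a tail → [-17, -9, -8]
-9 → already a tail → [-17, -9, -8]
-10 → replaces -9 → [-17, -10, -8]
-12 → replaces -10 → [-17, -12, -8]
-11 → replaces -8 → [-17, -12, -11]
-12 → already a tail → [-17, -12, -11]
-15 → replaces -12 → [-17, -15, -11]
-18 → replaces -17 → [-18, -15, -11]
-21 → replaces -18 → [-21, -15, -11]
-24 → replaces -21 → [-24, -15, -11]
-19 → replaces -15 → [-24, -19, -11]
Three tails, so the longest strictly decreasing subsequence of the original has length 3.

3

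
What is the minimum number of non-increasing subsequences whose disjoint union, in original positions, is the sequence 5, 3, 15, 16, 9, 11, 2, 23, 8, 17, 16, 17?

Place each on the leftmost legal pile:
5 → new pile 1 (tops now [5])
3 → pile 1 (tops now [3])
15 → new pile 2 (tops now [3, 15])
16 → new pile 3 (tops now [3, 15, 16])
9 → pile 2 (tops now [3, 9, 16])
11 → pile 3 (tops now [3, 9, 11])
2 → pile 1 (tops now [2, 9, 11])
23 → new pile 4 (tops now [2, 9, 11, 23])
8 → pile 2 (tops now [2, 8, 11, 23])
17 → pile 4 (tops now [2, 8, 11, 17])
16 → pile 4 (tops now [2, 8, 11, 16])
17 → new pile 5 (tops now [2, 8, 11, 16, 17])
Five piles.

5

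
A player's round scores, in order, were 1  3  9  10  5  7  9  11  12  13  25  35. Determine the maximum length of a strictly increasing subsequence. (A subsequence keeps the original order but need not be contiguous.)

Let dp[i] be the length of the longest such subsequence ending at index i:
i:      1  2  3  4  5  6  7  8  9 10 11 12
a[i]:   1  3  9 10  5  7  9 11 12 13 25 35
dp:     1  2  3  4  3  4  5  6  7  8  9 10
Maximum dp value is 10.

10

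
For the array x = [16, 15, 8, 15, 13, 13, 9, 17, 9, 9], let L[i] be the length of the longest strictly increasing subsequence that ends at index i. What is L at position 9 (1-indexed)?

dp[i] = 1 + max{dp[j] : j<i, x[j]<x[i]} (or 1 if no such j):
i:      1  2  3  4  5  6  7  8  9 10
x[i]:  16 15  8 15 13 13  9 17  9  9
dp:     1  1  1  2  2  2  2  3  2  2
At index 9 the value is 2.

2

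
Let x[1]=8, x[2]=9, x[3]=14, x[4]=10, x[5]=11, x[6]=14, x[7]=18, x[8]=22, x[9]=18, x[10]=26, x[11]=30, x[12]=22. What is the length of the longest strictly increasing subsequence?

Track the smallest tail for each achievable length (strict):
8 → extends → [8]
9 → extends → [8, 9]
14 → extends → [8, 9, 14]
10 → replaces 14 → [8, 9, 10]
11 → extends → [8, 9, 10, 11]
14 → extends → [8, 9, 10, 11, 14]
18 → extends → [8, 9, 10, 11, 14, 18]
22 → extends → [8, 9, 10, 11, 14, 18, 22]
18 → already a tail → [8, 9, 10, 11, 14, 18, 22]
26 → extends → [8, 9, 10, 11, 14, 18, 22, 26]
30 → extends → [8, 9, 10, 11, 14, 18, 22, 26, 30]
22 → already a tail → [8, 9, 10, 11, 14, 18, 22, 26, 30]
Nine tails, so the longest strictly increasing subsequence has length 9 (e.g. 8, 9, 10, 11, 14, 18, 22, 26, 30).

9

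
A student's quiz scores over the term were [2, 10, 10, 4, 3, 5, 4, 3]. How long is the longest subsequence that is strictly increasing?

3

Track the smallest tail for each achievable length (strict):
2 → extends → [2]
10 → extends → [2, 10]
10 → already a tail → [2, 10]
4 → replaces 10 → [2, 4]
3 → replaces 4 → [2, 3]
5 → extends → [2, 3, 5]
4 → replaces 5 → [2, 3, 4]
3 → already a tail → [2, 3, 4]
Three tails, so the longest strictly increasing subsequence has length 3 (e.g. 2, 4, 5).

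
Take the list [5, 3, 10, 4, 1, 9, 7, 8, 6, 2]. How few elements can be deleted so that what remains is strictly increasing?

Fewest deletions = n − (longest strictly increasing subsequence).
i:      1  2  3  4  5  6  7  8  9 10
a[i]:   5  3 10  4  1  9  7  8  6  2
dp:     1  1  2  2  1  3  3  4  3  2
max dp = 4, so deletions = 10 − 4 = 6.

6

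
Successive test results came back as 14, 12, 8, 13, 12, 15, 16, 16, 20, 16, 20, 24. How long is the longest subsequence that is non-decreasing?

8

Track the smallest tail for each achievable length (allowing ties):
14 → extends → [14]
12 → replaces 14 → [12]
8 → replaces 12 → [8]
13 → extends → [8, 13]
12 → replaces 13 → [8, 12]
15 → extends → [8, 12, 15]
16 → extends → [8, 12, 15, 16]
16 → extends → [8, 12, 15, 16, 16]
20 → extends → [8, 12, 15, 16, 16, 20]
16 → replaces 20 → [8, 12, 15, 16, 16, 16]
20 → extends → [8, 12, 15, 16, 16, 16, 20]
24 → extends → [8, 12, 15, 16, 16, 16, 20, 24]
Eight tails, so the longest non-decreasing subsequence has length 8 (e.g. 12, 13, 15, 16, 16, 20, 20, 24).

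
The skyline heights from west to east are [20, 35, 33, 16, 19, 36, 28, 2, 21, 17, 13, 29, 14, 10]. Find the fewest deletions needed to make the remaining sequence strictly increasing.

10

Fewest deletions = n − (longest strictly increasing subsequence).
i:      1  2  3  4  5  6  7  8  9 10 11 12 13 14
a[i]:  20 35 33 16 19 36 28  2 21 17 13 29 14 10
dp:     1  2  2  1  2  3  3  1  3  2  2  4  3  2
max dp = 4, so deletions = 14 − 4 = 10.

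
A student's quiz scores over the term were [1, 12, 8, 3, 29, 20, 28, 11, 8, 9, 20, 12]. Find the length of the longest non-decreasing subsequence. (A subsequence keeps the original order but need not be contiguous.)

Track the smallest tail for each achievable length (allowing ties):
1 → extends → [1]
12 → extends → [1, 12]
8 → replaces 12 → [1, 8]
3 → replaces 8 → [1, 3]
29 → extends → [1, 3, 29]
20 → replaces 29 → [1, 3, 20]
28 → extends → [1, 3, 20, 28]
11 → replaces 20 → [1, 3, 11, 28]
8 → replaces 11 → [1, 3, 8, 28]
9 → replaces 28 → [1, 3, 8, 9]
20 → extends → [1, 3, 8, 9, 20]
12 → replaces 20 → [1, 3, 8, 9, 12]
Five tails, so the longest non-decreasing subsequence has length 5 (e.g. 1, 8, 8, 9, 20).

5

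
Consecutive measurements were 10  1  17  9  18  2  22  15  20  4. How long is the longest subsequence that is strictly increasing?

4

Let dp[i] be the length of the longest such subsequence ending at index i:
i:      1  2  3  4  5  6  7  8  9 10
a[i]:  10  1 17  9 18  2 22 15 20  4
dp:     1  1  2  2  3  2  4  3  4  3
Maximum dp value is 4.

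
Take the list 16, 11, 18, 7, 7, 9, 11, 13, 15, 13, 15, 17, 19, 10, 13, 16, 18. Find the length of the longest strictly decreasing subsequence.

4

Negate each value so 'decreasing' becomes 'increasing', then run patience tails on the negated sequence:
-16 → extends → [-16]
-11 → extends → [-16, -11]
-18 → replaces -16 → [-18, -11]
-7 → extends → [-18, -11, -7]
-7 → already a tail → [-18, -11, -7]
-9 → replaces -7 → [-18, -11, -9]
-11 → already a tail → [-18, -11, -9]
-13 → replaces -11 → [-18, -13, -9]
-15 → replaces -13 → [-18, -15, -9]
-13 → replaces -9 → [-18, -15, -13]
-15 → already a tail → [-18, -15, -13]
-17 → replaces -15 → [-18, -17, -13]
-19 → replaces -18 → [-19, -17, -13]
-10 → extends → [-19, -17, -13, -10]
-13 → already a tail → [-19, -17, -13, -10]
-16 → replaces -13 → [-19, -17, -16, -10]
-18 → replaces -17 → [-19, -18, -16, -10]
Four tails, so the longest strictly decreasing subsequence of the original has length 4.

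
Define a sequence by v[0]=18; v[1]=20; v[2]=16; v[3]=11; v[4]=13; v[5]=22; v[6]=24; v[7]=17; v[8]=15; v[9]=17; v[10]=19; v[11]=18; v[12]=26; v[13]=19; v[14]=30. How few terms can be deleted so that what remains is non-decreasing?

8

Fewest deletions = n − (longest non-decreasing subsequence).
Patience tails:
18 → extends → [18]
20 → extends → [18, 20]
16 → replaces 18 → [16, 20]
11 → replaces 16 → [11, 20]
13 → replaces 20 → [11, 13]
22 → extends → [11, 13, 22]
24 → extends → [11, 13, 22, 24]
17 → replaces 22 → [11, 13, 17, 24]
15 → replaces 17 → [11, 13, 15, 24]
17 → replaces 24 → [11, 13, 15, 17]
19 → extends → [11, 13, 15, 17, 19]
18 → replaces 19 → [11, 13, 15, 17, 18]
26 → extends → [11, 13, 15, 17, 18, 26]
19 → replaces 26 → [11, 13, 15, 17, 18, 19]
30 → extends → [11, 13, 15, 17, 18, 19, 30]
Longest non-decreasing subsequence has length 7, so deletions = 15 − 7 = 8.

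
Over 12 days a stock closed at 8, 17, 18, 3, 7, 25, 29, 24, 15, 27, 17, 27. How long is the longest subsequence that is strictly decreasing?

3

Let dp[i] be the longest strictly decreasing subsequence ending at i:
i:      1  2  3  4  5  6  7  8  9 10 11 12
a[i]:   8 17 18  3  7 25 29 24 15 27 17 27
dp:     1  1  1  2  2  1  1  2  3  2  3  2
Maximum is 3.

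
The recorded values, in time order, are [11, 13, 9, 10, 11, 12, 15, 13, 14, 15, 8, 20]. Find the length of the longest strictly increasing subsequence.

8

Let dp[i] be the length of the longest such subsequence ending at index i:
i:      1  2  3  4  5  6  7  8  9 10 11 12
a[i]:  11 13  9 10 11 12 15 13 14 15  8 20
dp:     1  2  1  2  3  4  5  5  6  7  1  8
Maximum dp value is 8.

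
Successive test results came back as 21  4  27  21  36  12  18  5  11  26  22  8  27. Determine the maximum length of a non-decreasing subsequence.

5

Track the smallest tail for each achievable length (allowing ties):
21 → extends → [21]
4 → replaces 21 → [4]
27 → extends → [4, 27]
21 → replaces 27 → [4, 21]
36 → extends → [4, 21, 36]
12 → replaces 21 → [4, 12, 36]
18 → replaces 36 → [4, 12, 18]
5 → replaces 12 → [4, 5, 18]
11 → replaces 18 → [4, 5, 11]
26 → extends → [4, 5, 11, 26]
22 → replaces 26 → [4, 5, 11, 22]
8 → replaces 11 → [4, 5, 8, 22]
27 → extends → [4, 5, 8, 22, 27]
Five tails, so the longest non-decreasing subsequence has length 5 (e.g. 4, 12, 18, 26, 27).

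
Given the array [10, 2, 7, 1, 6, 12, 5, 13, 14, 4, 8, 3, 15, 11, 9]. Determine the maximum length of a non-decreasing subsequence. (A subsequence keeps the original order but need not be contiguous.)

6

Let dp[i] be the length of the longest such subsequence ending at index i:
i:      1  2  3  4  5  6  7  8  9 10 11 12 13 14 15
a[i]:  10  2  7  1  6 12  5 13 14  4  8  3 15 11  9
dp:     1  1  2  1  2  3  2  4  5  2  3  2  6  4  4
Maximum dp value is 6.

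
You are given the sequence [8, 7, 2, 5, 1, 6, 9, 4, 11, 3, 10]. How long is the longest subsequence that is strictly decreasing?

5

Negate each value so 'decreasing' becomes 'increasing', then run patience tails on the negated sequence:
-8 → extends → [-8]
-7 → extends → [-8, -7]
-2 → extends → [-8, -7, -2]
-5 → replaces -2 → [-8, -7, -5]
-1 → extends → [-8, -7, -5, -1]
-6 → replaces -5 → [-8, -7, -6, -1]
-9 → replaces -8 → [-9, -7, -6, -1]
-4 → replaces -1 → [-9, -7, -6, -4]
-11 → replaces -9 → [-11, -7, -6, -4]
-3 → extends → [-11, -7, -6, -4, -3]
-10 → replaces -7 → [-11, -10, -6, -4, -3]
Five tails, so the longest strictly decreasing subsequence of the original has length 5.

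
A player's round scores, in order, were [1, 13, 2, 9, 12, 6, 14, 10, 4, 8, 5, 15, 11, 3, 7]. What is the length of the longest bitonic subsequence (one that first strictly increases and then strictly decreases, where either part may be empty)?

9

inc[i] = longest strictly increasing subsequence ending at i; dec[i] = longest strictly decreasing subsequence starting at i:
i:      1  2  3  4  5  6  7  8  9 10 11 12 13 14 15
a[i]:   1 13  2  9 12  6 14 10  4  8  5 15 11  3  7
inc:    1  2  2  3  4  3  5  4  3  4  4  6  5  3  5
dec:    1  6  1  4  5  3  5  4  2  3  2  3  2  1  1
Best peak at i=7 (value 14): inc=5, dec=5, length 5+5−1 = 9.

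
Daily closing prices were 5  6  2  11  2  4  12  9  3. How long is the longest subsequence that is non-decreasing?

Track the smallest tail for each achievable length (allowing ties):
5 → extends → [5]
6 → extends → [5, 6]
2 → replaces 5 → [2, 6]
11 → extends → [2, 6, 11]
2 → replaces 6 → [2, 2, 11]
4 → replaces 11 → [2, 2, 4]
12 → extends → [2, 2, 4, 12]
9 → replaces 12 → [2, 2, 4, 9]
3 → replaces 4 → [2, 2, 3, 9]
Four tails, so the longest non-decreasing subsequence has length 4 (e.g. 5, 6, 11, 12).

4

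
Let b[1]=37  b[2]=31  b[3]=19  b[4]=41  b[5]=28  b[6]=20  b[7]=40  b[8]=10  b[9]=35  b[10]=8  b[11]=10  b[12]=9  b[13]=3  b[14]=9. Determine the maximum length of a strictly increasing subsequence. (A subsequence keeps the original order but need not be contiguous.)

Track the smallest tail for each achievable length (strict):
37 → extends → [37]
31 → replaces 37 → [31]
19 → replaces 31 → [19]
41 → extends → [19, 41]
28 → replaces 41 → [19, 28]
20 → replaces 28 → [19, 20]
40 → extends → [19, 20, 40]
10 → replaces 19 → [10, 20, 40]
35 → replaces 40 → [10, 20, 35]
8 → replaces 10 → [8, 20, 35]
10 → replaces 20 → [8, 10, 35]
9 → replaces 10 → [8, 9, 35]
3 → replaces 8 → [3, 9, 35]
9 → already a tail → [3, 9, 35]
Three tails, so the longest strictly increasing subsequence has length 3 (e.g. 19, 28, 40).

3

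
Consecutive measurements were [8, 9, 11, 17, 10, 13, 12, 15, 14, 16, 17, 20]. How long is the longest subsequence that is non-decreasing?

8

Track the smallest tail for each achievable length (allowing ties):
8 → extends → [8]
9 → extends → [8, 9]
11 → extends → [8, 9, 11]
17 → extends → [8, 9, 11, 17]
10 → replaces 11 → [8, 9, 10, 17]
13 → replaces 17 → [8, 9, 10, 13]
12 → replaces 13 → [8, 9, 10, 12]
15 → extends → [8, 9, 10, 12, 15]
14 → replaces 15 → [8, 9, 10, 12, 14]
16 → extends → [8, 9, 10, 12, 14, 16]
17 → extends → [8, 9, 10, 12, 14, 16, 17]
20 → extends → [8, 9, 10, 12, 14, 16, 17, 20]
Eight tails, so the longest non-decreasing subsequence has length 8 (e.g. 8, 9, 11, 13, 15, 16, 17, 20).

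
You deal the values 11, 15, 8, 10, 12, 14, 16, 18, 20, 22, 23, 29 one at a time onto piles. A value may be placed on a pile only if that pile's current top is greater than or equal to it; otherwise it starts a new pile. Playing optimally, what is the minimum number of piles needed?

The minimum number of non-increasing subsequences covering a sequence equals the length of its longest strictly increasing subsequence.
LIS length is 10 (e.g. 8, 10, 12, 14, 16, 18, 20, 22, 23, 29), so 10 piles are needed.

10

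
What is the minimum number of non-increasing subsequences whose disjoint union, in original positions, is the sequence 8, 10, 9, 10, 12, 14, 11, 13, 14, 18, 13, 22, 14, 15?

Place each on the leftmost legal pile:
8 → new pile 1 (tops now [8])
10 → new pile 2 (tops now [8, 10])
9 → pile 2 (tops now [8, 9])
10 → new pile 3 (tops now [8, 9, 10])
12 → new pile 4 (tops now [8, 9, 10, 12])
14 → new pile 5 (tops now [8, 9, 10, 12, 14])
11 → pile 4 (tops now [8, 9, 10, 11, 14])
13 → pile 5 (tops now [8, 9, 10, 11, 13])
14 → new pile 6 (tops now [8, 9, 10, 11, 13, 14])
18 → new pile 7 (tops now [8, 9, 10, 11, 13, 14, 18])
13 → pile 5 (tops now [8, 9, 10, 11, 13, 14, 18])
22 → new pile 8 (tops now [8, 9, 10, 11, 13, 14, 18, 22])
14 → pile 6 (tops now [8, 9, 10, 11, 13, 14, 18, 22])
15 → pile 7 (tops now [8, 9, 10, 11, 13, 14, 15, 22])
Eight piles.

8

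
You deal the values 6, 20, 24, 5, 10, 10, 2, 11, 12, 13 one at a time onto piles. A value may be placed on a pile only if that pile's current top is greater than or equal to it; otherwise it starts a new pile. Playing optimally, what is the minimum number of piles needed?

5

Place each on the leftmost legal pile:
6 → new pile 1 (tops now [6])
20 → new pile 2 (tops now [6, 20])
24 → new pile 3 (tops now [6, 20, 24])
5 → pile 1 (tops now [5, 20, 24])
10 → pile 2 (tops now [5, 10, 24])
10 → pile 2 (tops now [5, 10, 24])
2 → pile 1 (tops now [2, 10, 24])
11 → pile 3 (tops now [2, 10, 11])
12 → new pile 4 (tops now [2, 10, 11, 12])
13 → new pile 5 (tops now [2, 10, 11, 12, 13])
Five piles.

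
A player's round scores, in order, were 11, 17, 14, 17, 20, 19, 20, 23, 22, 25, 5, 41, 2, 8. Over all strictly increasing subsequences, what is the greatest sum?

170

Let S[i] be the best sum of a strictly increasing subsequence ending at i:
i:       1   2   3   4   5   6   7   8   9  10  11  12  13  14
a[i]:   11  17  14  17  20  19  20  23  22  25   5  41   2   8
S:      11  28  25  42  62  61  81 104 103 129   5 170   2  13
Maximum is 170 (e.g. 11 + 14 + 17 + 19 + 20 + 23 + 25 + 41).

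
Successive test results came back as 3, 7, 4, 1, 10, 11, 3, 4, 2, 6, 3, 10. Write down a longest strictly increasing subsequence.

1, 3, 4, 6, 10

Patience tails give the LIS length; then backtrack through the dp parents:
3 → extends → [3]
7 → extends → [3, 7]
4 → replaces 7 → [3, 4]
1 → replaces 3 → [1, 4]
10 → extends → [1, 4, 10]
11 → extends → [1, 4, 10, 11]
3 → replaces 4 → [1, 3, 10, 11]
4 → replaces 10 → [1, 3, 4, 11]
2 → replaces 3 → [1, 2, 4, 11]
6 → replaces 11 → [1, 2, 4, 6]
3 → replaces 4 → [1, 2, 3, 6]
10 → extends → [1, 2, 3, 6, 10]
Length 5; one witness is 1, 3, 4, 6, 10.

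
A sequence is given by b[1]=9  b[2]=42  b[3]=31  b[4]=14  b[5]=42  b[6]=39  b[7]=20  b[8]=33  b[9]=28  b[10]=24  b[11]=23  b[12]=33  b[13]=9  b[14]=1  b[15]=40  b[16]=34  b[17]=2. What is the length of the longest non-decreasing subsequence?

6

Let dp[i] be the length of the longest such subsequence ending at index i:
i:      1  2  3  4  5  6  7  8  9 10 11 12 13 14 15 16 17
b[i]:   9 42 31 14 42 39 20 33 28 24 23 33  9  1 40 34  2
dp:     1  2  2  2  3  3  3  4  4  4  4  5  2  1  6  6  2
Maximum dp value is 6.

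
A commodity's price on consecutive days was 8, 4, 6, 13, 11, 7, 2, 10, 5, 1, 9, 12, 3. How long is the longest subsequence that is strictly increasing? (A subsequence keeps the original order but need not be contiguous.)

5

Track the smallest tail for each achievable length (strict):
8 → extends → [8]
4 → replaces 8 → [4]
6 → extends → [4, 6]
13 → extends → [4, 6, 13]
11 → replaces 13 → [4, 6, 11]
7 → replaces 11 → [4, 6, 7]
2 → replaces 4 → [2, 6, 7]
10 → extends → [2, 6, 7, 10]
5 → replaces 6 → [2, 5, 7, 10]
1 → replaces 2 → [1, 5, 7, 10]
9 → replaces 10 → [1, 5, 7, 9]
12 → extends → [1, 5, 7, 9, 12]
3 → replaces 5 → [1, 3, 7, 9, 12]
Five tails, so the longest strictly increasing subsequence has length 5 (e.g. 4, 6, 7, 10, 12).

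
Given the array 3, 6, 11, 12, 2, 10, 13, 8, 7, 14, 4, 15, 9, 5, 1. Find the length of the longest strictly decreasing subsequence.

Let dp[i] be the longest strictly decreasing subsequence ending at i:
i:      1  2  3  4  5  6  7  8  9 10 11 12 13 14 15
a[i]:   3  6 11 12  2 10 13  8  7 14  4 15  9  5  1
dp:     1  1  1  1  2  2  1  3  4  1  5  1  3  5  6
Maximum is 6.

6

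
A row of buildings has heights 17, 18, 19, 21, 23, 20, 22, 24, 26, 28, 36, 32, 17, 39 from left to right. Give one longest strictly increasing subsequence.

Patience tails give the LIS length; then backtrack through the dp parents:
17 → extends → [17]
18 → extends → [17, 18]
19 → extends → [17, 18, 19]
21 → extends → [17, 18, 19, 21]
23 → extends → [17, 18, 19, 21, 23]
20 → replaces 21 → [17, 18, 19, 20, 23]
22 → replaces 23 → [17, 18, 19, 20, 22]
24 → extends → [17, 18, 19, 20, 22, 24]
26 → extends → [17, 18, 19, 20, 22, 24, 26]
28 → extends → [17, 18, 19, 20, 22, 24, 26, 28]
36 → extends → [17, 18, 19, 20, 22, 24, 26, 28, 36]
32 → replaces 36 → [17, 18, 19, 20, 22, 24, 26, 28, 32]
17 → already a tail → [17, 18, 19, 20, 22, 24, 26, 28, 32]
39 → extends → [17, 18, 19, 20, 22, 24, 26, 28, 32, 39]
Length 10; one witness is 17, 18, 19, 21, 23, 24, 26, 28, 36, 39.

17, 18, 19, 21, 23, 24, 26, 28, 36, 39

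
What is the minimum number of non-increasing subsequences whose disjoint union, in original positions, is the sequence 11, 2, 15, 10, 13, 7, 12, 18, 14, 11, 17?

The minimum number of non-increasing subsequences covering a sequence equals the length of its longest strictly increasing subsequence.
LIS length is 5 (e.g. 2, 10, 13, 14, 17), so 5 piles are needed.

5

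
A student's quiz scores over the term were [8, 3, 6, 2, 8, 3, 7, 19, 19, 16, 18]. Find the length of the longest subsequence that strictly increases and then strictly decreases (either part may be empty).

inc[i] = longest strictly increasing subsequence ending at i; dec[i] = longest strictly decreasing subsequence starting at i:
i:      1  2  3  4  5  6  7  8  9 10 11
a[i]:   8  3  6  2  8  3  7 19 19 16 18
inc:    1  1  2  1  3  2  3  4  4  4  5
dec:    3  2  2  1  2  1  1  2  2  1  1
Best peak at i=8 (value 19): inc=4, dec=2, length 4+2−1 = 5.

5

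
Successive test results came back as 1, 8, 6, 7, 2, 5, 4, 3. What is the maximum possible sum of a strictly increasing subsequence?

14

Let S[i] be the best sum of a strictly increasing subsequence ending at i:
i:      1  2  3  4  5  6  7  8
a[i]:   1  8  6  7  2  5  4  3
S:      1  9  7 14  3  8  7  6
Maximum is 14 (e.g. 1 + 6 + 7).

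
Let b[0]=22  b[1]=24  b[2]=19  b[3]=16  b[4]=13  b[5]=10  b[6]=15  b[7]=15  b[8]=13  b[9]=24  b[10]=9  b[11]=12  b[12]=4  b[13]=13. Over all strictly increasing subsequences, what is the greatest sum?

Let S[i] be the best sum of a strictly increasing subsequence ending at i:
i:      0  1  2  3  4  5  6  7  8  9 10 11 12 13
b[i]:  22 24 19 16 13 10 15 15 13 24  9 12  4 13
S:     22 46 19 16 13 10 28 28 23 52  9 22  4 35
Maximum is 52 (e.g. 13 + 15 + 24).

52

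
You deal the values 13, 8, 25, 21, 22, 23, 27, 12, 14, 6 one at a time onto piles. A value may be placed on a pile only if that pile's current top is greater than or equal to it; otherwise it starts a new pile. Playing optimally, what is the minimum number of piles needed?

5

Place each on the leftmost legal pile:
13 → new pile 1 (tops now [13])
8 → pile 1 (tops now [8])
25 → new pile 2 (tops now [8, 25])
21 → pile 2 (tops now [8, 21])
22 → new pile 3 (tops now [8, 21, 22])
23 → new pile 4 (tops now [8, 21, 22, 23])
27 → new pile 5 (tops now [8, 21, 22, 23, 27])
12 → pile 2 (tops now [8, 12, 22, 23, 27])
14 → pile 3 (tops now [8, 12, 14, 23, 27])
6 → pile 1 (tops now [6, 12, 14, 23, 27])
Five piles.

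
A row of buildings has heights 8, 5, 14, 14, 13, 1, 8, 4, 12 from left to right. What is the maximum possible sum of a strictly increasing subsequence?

Let S[i] be the best sum of a strictly increasing subsequence ending at i:
i:      1  2  3  4  5  6  7  8  9
a[i]:   8  5 14 14 13  1  8  4 12
S:      8  5 22 22 21  1 13  5 25
Maximum is 25 (e.g. 5 + 8 + 12).

25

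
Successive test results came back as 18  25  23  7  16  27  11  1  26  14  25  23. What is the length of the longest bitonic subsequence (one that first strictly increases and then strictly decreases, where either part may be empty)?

6

inc[i] = longest strictly increasing subsequence ending at i; dec[i] = longest strictly decreasing subsequence starting at i:
i:      1  2  3  4  5  6  7  8  9 10 11 12
a[i]:  18 25 23  7 16 27 11  1 26 14 25 23
inc:    1  2  2  1  2  3  2  1  3  3  4  4
dec:    4  5  4  2  3  4  2  1  3  1  2  1
Best peak at i=2 (value 25): inc=2, dec=5, length 2+5−1 = 6.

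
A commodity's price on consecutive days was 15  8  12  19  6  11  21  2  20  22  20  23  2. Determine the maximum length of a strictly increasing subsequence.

6

Track the smallest tail for each achievable length (strict):
15 → extends → [15]
8 → replaces 15 → [8]
12 → extends → [8, 12]
19 → extends → [8, 12, 19]
6 → replaces 8 → [6, 12, 19]
11 → replaces 12 → [6, 11, 19]
21 → extends → [6, 11, 19, 21]
2 → replaces 6 → [2, 11, 19, 21]
20 → replaces 21 → [2, 11, 19, 20]
22 → extends → [2, 11, 19, 20, 22]
20 → already a tail → [2, 11, 19, 20, 22]
23 → extends → [2, 11, 19, 20, 22, 23]
2 → already a tail → [2, 11, 19, 20, 22, 23]
Six tails, so the longest strictly increasing subsequence has length 6 (e.g. 8, 12, 19, 21, 22, 23).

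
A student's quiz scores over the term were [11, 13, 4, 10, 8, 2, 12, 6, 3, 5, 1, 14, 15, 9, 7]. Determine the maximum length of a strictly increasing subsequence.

Track the smallest tail for each achievable length (strict):
11 → extends → [11]
13 → extends → [11, 13]
4 → replaces 11 → [4, 13]
10 → replaces 13 → [4, 10]
8 → replaces 10 → [4, 8]
2 → replaces 4 → [2, 8]
12 → extends → [2, 8, 12]
6 → replaces 8 → [2, 6, 12]
3 → replaces 6 → [2, 3, 12]
5 → replaces 12 → [2, 3, 5]
1 → replaces 2 → [1, 3, 5]
14 → extends → [1, 3, 5, 14]
15 → extends → [1, 3, 5, 14, 15]
9 → replaces 14 → [1, 3, 5, 9, 15]
7 → replaces 9 → [1, 3, 5, 7, 15]
Five tails, so the longest strictly increasing subsequence has length 5 (e.g. 4, 10, 12, 14, 15).

5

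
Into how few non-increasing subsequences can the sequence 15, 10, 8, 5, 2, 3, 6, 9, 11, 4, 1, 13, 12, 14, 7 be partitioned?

The minimum number of non-increasing subsequences covering a sequence equals the length of its longest strictly increasing subsequence.
LIS length is 7 (e.g. 2, 3, 6, 9, 11, 13, 14), so 7 piles are needed.

7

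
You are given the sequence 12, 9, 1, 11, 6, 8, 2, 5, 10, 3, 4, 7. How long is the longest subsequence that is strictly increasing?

Track the smallest tail for each achievable length (strict):
12 → extends → [12]
9 → replaces 12 → [9]
1 → replaces 9 → [1]
11 → extends → [1, 11]
6 → replaces 11 → [1, 6]
8 → extends → [1, 6, 8]
2 → replaces 6 → [1, 2, 8]
5 → replaces 8 → [1, 2, 5]
10 → extends → [1, 2, 5, 10]
3 → replaces 5 → [1, 2, 3, 10]
4 → replaces 10 → [1, 2, 3, 4]
7 → extends → [1, 2, 3, 4, 7]
Five tails, so the longest strictly increasing subsequence has length 5 (e.g. 1, 2, 3, 4, 7).

5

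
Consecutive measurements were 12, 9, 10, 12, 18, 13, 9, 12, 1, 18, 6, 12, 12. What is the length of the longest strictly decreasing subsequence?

4

Negate each value so 'decreasing' becomes 'increasing', then run patience tails on the negated sequence:
-12 → extends → [-12]
-9 → extends → [-12, -9]
-10 → replaces -9 → [-12, -10]
-12 → already a tail → [-12, -10]
-18 → replaces -12 → [-18, -10]
-13 → replaces -10 → [-18, -13]
-9 → extends → [-18, -13, -9]
-12 → replaces -9 → [-18, -13, -12]
-1 → extends → [-18, -13, -12, -1]
-18 → already a tail → [-18, -13, -12, -1]
-6 → replaces -1 → [-18, -13, -12, -6]
-12 → already a tail → [-18, -13, -12, -6]
-12 → already a tail → [-18, -13, -12, -6]
Four tails, so the longest strictly decreasing subsequence of the original has length 4.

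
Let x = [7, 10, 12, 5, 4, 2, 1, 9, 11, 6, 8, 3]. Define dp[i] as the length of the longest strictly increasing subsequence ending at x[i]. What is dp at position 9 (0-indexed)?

dp[i] = 1 + max{dp[j] : j<i, x[j]<x[i]} (or 1 if no such j):
i:      0  1  2  3  4  5  6  7  8  9 10 11
x[i]:   7 10 12  5  4  2  1  9 11  6  8  3
dp:     1  2  3  1  1  1  1  2  3  2  3  2
At index 9 the value is 2.

2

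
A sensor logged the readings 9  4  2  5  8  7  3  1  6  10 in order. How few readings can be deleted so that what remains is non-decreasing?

Fewest deletions = n − (longest non-decreasing subsequence).
i:      1  2  3  4  5  6  7  8  9 10
a[i]:   9  4  2  5  8  7  3  1  6 10
dp:     1  1  1  2  3  3  2  1  3  4
max dp = 4, so deletions = 10 − 4 = 6.

6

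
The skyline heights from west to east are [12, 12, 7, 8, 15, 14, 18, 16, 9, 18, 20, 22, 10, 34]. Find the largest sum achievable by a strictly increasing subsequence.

Let S[i] be the best sum of a strictly increasing subsequence ending at i:
i:       1   2   3   4   5   6   7   8   9  10  11  12  13  14
a[i]:   12  12   7   8  15  14  18  16   9  18  20  22  10  34
S:      12  12   7  15  30  29  48  46  24  64  84 106  34 140
Maximum is 140 (e.g. 7 + 8 + 15 + 16 + 18 + 20 + 22 + 34).

140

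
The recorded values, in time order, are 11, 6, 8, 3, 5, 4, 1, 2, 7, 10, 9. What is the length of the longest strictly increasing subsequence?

Track the smallest tail for each achievable length (strict):
11 → extends → [11]
6 → replaces 11 → [6]
8 → extends → [6, 8]
3 → replaces 6 → [3, 8]
5 → replaces 8 → [3, 5]
4 → replaces 5 → [3, 4]
1 → replaces 3 → [1, 4]
2 → replaces 4 → [1, 2]
7 → extends → [1, 2, 7]
10 → extends → [1, 2, 7, 10]
9 → replaces 10 → [1, 2, 7, 9]
Four tails, so the longest strictly increasing subsequence has length 4 (e.g. 3, 5, 7, 10).

4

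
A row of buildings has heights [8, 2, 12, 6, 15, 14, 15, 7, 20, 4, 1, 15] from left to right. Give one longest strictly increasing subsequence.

8, 12, 14, 15, 20

Patience tails give the LIS length; then backtrack through the dp parents:
8 → extends → [8]
2 → replaces 8 → [2]
12 → extends → [2, 12]
6 → replaces 12 → [2, 6]
15 → extends → [2, 6, 15]
14 → replaces 15 → [2, 6, 14]
15 → extends → [2, 6, 14, 15]
7 → replaces 14 → [2, 6, 7, 15]
20 → extends → [2, 6, 7, 15, 20]
4 → replaces 6 → [2, 4, 7, 15, 20]
1 → replaces 2 → [1, 4, 7, 15, 20]
15 → already a tail → [1, 4, 7, 15, 20]
Length 5; one witness is 8, 12, 14, 15, 20.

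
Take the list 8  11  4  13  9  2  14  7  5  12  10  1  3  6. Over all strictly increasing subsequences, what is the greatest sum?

Let S[i] be the best sum of a strictly increasing subsequence ending at i:
i:      1  2  3  4  5  6  7  8  9 10 11 12 13 14
a[i]:   8 11  4 13  9  2 14  7  5 12 10  1  3  6
S:      8 19  4 32 17  2 46 11  9 31 27  1  5 15
Maximum is 46 (e.g. 8 + 11 + 13 + 14).

46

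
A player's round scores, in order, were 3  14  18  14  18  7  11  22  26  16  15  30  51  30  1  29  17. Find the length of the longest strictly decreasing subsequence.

4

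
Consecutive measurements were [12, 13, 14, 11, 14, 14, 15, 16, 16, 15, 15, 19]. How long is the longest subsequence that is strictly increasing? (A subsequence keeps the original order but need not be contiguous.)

6

Track the smallest tail for each achievable length (strict):
12 → extends → [12]
13 → extends → [12, 13]
14 → extends → [12, 13, 14]
11 → replaces 12 → [11, 13, 14]
14 → already a tail → [11, 13, 14]
14 → already a tail → [11, 13, 14]
15 → extends → [11, 13, 14, 15]
16 → extends → [11, 13, 14, 15, 16]
16 → already a tail → [11, 13, 14, 15, 16]
15 → already a tail → [11, 13, 14, 15, 16]
15 → already a tail → [11, 13, 14, 15, 16]
19 → extends → [11, 13, 14, 15, 16, 19]
Six tails, so the longest strictly increasing subsequence has length 6 (e.g. 12, 13, 14, 15, 16, 19).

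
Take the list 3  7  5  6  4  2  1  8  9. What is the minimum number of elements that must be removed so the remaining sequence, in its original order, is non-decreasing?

4

Fewest deletions = n − (longest non-decreasing subsequence).
i:     1 2 3 4 5 6 7 8 9
a[i]:  3 7 5 6 4 2 1 8 9
dp:    1 2 2 3 2 1 1 4 5
max dp = 5, so deletions = 9 − 5 = 4.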